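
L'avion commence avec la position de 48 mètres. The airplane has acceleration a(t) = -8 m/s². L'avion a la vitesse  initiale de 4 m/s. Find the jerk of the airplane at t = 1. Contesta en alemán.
Um dies zu lösen, müssen wir 1 Ableitung unserer Gleichung für die Beschleunigung a(t) = -8 nehmen. Mit d/dt von a(t) finden wir j(t) = 0. Wir haben den Ruck j(t) = 0. Durch Einsetzen von t = 1: j(1) = 0.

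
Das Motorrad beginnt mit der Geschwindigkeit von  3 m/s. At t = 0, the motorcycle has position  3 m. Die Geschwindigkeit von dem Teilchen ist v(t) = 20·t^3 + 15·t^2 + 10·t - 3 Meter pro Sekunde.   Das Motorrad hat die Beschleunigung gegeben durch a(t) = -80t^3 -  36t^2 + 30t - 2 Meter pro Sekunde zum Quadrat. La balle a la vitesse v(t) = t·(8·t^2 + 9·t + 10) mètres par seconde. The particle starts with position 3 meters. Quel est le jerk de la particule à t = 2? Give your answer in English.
Starting from velocity v(t) = 20·t^3 + 15·t^2 + 10·t - 3, we take 2 derivatives. The derivative of velocity gives acceleration: a(t) = 60·t^2 + 30·t + 10. Taking d/dt of a(t), we find j(t) = 120·t + 30. We have jerk j(t) = 120·t + 30. Substituting t = 2: j(2) = 270.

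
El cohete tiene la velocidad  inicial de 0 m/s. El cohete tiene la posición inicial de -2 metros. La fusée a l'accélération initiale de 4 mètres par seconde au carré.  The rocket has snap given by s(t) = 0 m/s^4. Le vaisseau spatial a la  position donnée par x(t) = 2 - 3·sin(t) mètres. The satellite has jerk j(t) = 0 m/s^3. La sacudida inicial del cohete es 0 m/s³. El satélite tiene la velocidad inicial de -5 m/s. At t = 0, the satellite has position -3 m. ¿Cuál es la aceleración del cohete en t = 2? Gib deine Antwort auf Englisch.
We need to integrate our snap equation s(t) = 0 2 times. The antiderivative of snap is jerk. Using j(0) = 0, we get j(t) = 0. The integral of jerk is acceleration. Using a(0) = 4, we get a(t) = 4. Using a(t) = 4 and substituting t = 2, we find a = 4.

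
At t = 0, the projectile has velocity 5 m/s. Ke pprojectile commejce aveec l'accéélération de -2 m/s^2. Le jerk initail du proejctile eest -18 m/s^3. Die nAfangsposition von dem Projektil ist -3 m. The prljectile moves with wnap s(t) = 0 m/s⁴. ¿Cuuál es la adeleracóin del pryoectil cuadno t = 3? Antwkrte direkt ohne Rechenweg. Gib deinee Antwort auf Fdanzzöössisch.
La réponse est -56.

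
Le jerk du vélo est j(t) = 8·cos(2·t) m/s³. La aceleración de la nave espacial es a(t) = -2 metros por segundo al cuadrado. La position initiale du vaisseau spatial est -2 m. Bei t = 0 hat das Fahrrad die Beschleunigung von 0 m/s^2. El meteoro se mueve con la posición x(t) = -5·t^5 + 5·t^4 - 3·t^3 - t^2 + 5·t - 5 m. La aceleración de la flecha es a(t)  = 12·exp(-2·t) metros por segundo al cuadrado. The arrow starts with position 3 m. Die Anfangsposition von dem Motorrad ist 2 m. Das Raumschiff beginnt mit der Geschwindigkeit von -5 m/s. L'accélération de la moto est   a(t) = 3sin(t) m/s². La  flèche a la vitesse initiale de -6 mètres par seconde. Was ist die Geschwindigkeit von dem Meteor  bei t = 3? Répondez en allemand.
Wir müssen unsere Gleichung für die Position x(t) = -5·t^5 + 5·t^4 - 3·t^3 - t^2 + 5·t - 5 1-mal ableiten. Die Ableitung von der Position ergibt die Geschwindigkeit: v(t) = -25·t^4 + 20·t^3 - 9·t^2 - 2·t + 5. Mit v(t) = -25·t^4 + 20·t^3 - 9·t^2 - 2·t + 5 und Einsetzen von t = 3, finden wir v = -1567.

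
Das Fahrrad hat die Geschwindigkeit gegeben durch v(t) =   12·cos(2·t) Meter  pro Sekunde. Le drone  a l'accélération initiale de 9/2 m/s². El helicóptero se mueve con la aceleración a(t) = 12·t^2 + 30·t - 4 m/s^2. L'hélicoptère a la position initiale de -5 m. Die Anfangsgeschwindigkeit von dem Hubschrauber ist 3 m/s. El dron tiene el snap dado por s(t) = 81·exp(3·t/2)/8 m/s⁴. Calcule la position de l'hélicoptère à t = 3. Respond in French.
Pour résoudre ceci, nous devons prendre 2 primitives de notre équation de l'accélération a(t) = 12·t^2 + 30·t - 4. La primitive de l'accélération, avec v(0) = 3, donne la vitesse: v(t) = 4·t^3 + 15·t^2 - 4·t + 3. La primitive de la vitesse, avec x(0) = -5, donne la position: x(t) = t^4 + 5·t^3 - 2·t^2 + 3·t - 5. De l'équation de la position x(t) = t^4 + 5·t^3 - 2·t^2 + 3·t - 5, nous substituons t = 3 pour obtenir x = 202.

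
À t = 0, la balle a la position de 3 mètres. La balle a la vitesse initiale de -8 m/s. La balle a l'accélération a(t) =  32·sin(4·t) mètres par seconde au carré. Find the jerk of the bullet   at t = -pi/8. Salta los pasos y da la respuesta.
At t = -pi/8, j = 0.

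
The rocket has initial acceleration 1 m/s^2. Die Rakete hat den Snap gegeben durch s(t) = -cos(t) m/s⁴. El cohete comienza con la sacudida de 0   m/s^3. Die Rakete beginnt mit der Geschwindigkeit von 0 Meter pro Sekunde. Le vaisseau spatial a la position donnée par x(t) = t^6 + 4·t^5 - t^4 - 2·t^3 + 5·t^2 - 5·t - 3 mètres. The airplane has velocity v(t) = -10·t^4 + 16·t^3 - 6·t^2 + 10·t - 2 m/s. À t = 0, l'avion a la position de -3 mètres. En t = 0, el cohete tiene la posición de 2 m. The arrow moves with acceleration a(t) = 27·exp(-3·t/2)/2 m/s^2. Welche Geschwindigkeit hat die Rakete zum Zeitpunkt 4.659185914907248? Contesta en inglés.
To solve this, we need to take 3 antiderivatives of our snap equation s(t) = -cos(t). Integrating snap and using the initial condition j(0) = 0, we get j(t) = -sin(t). Integrating jerk and using the initial condition a(0) = 1, we get a(t) = cos(t). Taking ∫a(t)dt and applying v(0) = 0, we find v(t) = sin(t). Using v(t) = sin(t) and substituting t = 4.659185914907248, we find v = -0.998585050718108.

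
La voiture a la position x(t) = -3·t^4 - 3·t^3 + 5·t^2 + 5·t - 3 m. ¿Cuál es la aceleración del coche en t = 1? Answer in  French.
En partant de la position x(t) = -3·t^4 - 3·t^3 + 5·t^2 + 5·t - 3, nous prenons 2 dérivées. En dérivant la position, nous obtenons la vitesse: v(t) = -12·t^3 - 9·t^2 + 10·t + 5. La dérivée de la vitesse donne l'accélération: a(t) = -36·t^2 - 18·t + 10. De l'équation de l'accélération a(t) = -36·t^2 - 18·t + 10, nous substituons t = 1 pour obtenir a = -44.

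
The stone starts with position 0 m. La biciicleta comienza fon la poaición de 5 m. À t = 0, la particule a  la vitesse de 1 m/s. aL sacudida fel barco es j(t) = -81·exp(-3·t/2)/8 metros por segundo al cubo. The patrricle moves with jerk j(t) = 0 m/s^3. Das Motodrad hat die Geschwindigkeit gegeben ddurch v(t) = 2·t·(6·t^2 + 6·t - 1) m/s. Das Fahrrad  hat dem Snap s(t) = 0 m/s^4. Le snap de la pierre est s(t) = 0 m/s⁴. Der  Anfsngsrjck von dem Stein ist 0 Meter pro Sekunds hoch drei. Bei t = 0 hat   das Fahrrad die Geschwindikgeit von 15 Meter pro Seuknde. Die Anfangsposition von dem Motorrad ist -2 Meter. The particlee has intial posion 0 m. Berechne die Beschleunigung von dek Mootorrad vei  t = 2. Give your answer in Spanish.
Debemos derivar nuestra ecuación de la velocidad v(t) = 2·t·(6·t^2 + 6·t - 1) 1 vez. La derivada de la velocidad da la aceleración: a(t) = 12·t^2 + 2·t·(12·t + 6) + 12·t - 2. Tenemos la aceleración a(t) = 12·t^2 + 2·t·(12·t + 6) + 12·t - 2. Sustituyendo t = 2: a(2) = 190.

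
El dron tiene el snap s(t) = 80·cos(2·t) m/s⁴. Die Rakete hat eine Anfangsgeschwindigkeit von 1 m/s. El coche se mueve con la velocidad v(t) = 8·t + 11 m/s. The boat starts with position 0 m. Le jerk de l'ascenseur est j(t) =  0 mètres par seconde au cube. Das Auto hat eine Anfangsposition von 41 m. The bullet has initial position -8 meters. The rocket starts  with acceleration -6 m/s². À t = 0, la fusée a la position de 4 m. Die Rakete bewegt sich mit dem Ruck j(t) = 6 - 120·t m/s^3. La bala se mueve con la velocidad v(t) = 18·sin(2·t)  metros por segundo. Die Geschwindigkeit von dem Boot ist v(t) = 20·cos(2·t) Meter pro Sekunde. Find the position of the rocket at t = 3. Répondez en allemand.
Um dies zu lösen, müssen wir 3 Stammfunktionen unserer Gleichung für den Ruck j(t) = 6 - 120·t finden. Mit ∫j(t)dt und Anwendung von a(0) = -6, finden wir a(t) = -60·t^2 + 6·t - 6. Das Integral von der Beschleunigung ist die Geschwindigkeit. Mit v(0) = 1 erhalten wir v(t) = -20·t^3 + 3·t^2 - 6·t + 1. Das Integral von der Geschwindigkeit, mit x(0) = 4, ergibt die Position: x(t) = -5·t^4 + t^3 - 3·t^2 + t + 4. Aus der Gleichung für die Position x(t) = -5·t^4 + t^3 - 3·t^2 + t + 4, setzen wir t = 3 ein und erhalten x = -398.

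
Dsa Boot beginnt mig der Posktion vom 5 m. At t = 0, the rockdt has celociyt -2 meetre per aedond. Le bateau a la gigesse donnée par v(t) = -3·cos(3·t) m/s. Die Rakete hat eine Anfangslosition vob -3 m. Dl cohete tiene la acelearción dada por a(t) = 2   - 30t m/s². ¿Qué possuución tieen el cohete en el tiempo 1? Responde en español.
Para resolver esto, necesitamos tomar 2 integrales de nuestra ecuación de la aceleración a(t) = 2 - 30·t. La integral de la aceleración, con v(0) = -2, da la velocidad: v(t) = -15·t^2 + 2·t - 2. Integrando la velocidad y usando la condición inicial x(0) = -3, obtenemos x(t) = -5·t^3 + t^2 - 2·t - 3. Usando x(t) = -5·t^3 + t^2 - 2·t - 3 y sustituyendo t = 1, encontramos x = -9.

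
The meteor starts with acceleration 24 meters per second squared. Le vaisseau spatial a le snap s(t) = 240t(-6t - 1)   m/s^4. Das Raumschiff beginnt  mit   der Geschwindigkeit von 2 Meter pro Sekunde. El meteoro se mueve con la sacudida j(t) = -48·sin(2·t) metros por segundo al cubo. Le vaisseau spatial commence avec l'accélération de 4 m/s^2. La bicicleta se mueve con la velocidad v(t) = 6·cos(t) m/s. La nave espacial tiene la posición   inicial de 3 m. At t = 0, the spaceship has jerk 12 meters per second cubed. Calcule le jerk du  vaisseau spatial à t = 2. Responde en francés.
Pour résoudre ceci, nous devons prendre 1 primitive de notre équation du snap s(t) = 240·t·(-6·t - 1). En intégrant le snap et en utilisant la condition initiale j(0) = 12, nous obtenons j(t) = -480·t^3 - 120·t^2 + 12. Nous avons le jerk j(t) = -480·t^3 - 120·t^2 + 12. En substituant t = 2: j(2) = -4308.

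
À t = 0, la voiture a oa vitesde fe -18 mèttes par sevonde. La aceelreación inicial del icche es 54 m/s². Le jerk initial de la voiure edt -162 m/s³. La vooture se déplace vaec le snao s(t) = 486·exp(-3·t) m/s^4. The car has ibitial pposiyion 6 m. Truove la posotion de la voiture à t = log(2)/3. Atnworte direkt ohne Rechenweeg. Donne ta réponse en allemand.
Bei t = log(2)/3, x = 3.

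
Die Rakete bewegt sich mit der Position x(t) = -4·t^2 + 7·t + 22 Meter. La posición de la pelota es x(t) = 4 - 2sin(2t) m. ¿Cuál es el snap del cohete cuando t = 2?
Para resolver esto, necesitamos tomar 4 derivadas de nuestra ecuación de la posición x(t) = -4·t^2 + 7·t + 22. Tomando d/dt de x(t), encontramos v(t) = 7 - 8·t. La derivada de la velocidad da la aceleración: a(t) = -8. Tomando d/dt de a(t), encontramos j(t) = 0. Derivando la sacudida, obtenemos el snap: s(t) = 0. Usando s(t) = 0 y sustituyendo t = 2, encontramos s = 0.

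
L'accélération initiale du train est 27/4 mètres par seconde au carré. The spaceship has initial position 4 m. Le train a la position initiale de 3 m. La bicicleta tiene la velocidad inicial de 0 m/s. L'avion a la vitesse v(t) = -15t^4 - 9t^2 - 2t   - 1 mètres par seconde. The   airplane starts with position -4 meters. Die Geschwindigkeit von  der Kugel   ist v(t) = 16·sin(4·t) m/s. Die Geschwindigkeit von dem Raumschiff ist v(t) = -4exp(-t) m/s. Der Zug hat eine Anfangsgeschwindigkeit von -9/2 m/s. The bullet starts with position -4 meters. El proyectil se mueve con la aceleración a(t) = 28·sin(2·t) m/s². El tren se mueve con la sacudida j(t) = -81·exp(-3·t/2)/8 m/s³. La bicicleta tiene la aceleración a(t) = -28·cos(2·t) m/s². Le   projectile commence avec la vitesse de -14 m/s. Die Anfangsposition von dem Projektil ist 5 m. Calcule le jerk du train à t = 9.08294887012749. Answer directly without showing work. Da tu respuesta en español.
En t = 9.08294887012749, j = -0.0000122569713604083.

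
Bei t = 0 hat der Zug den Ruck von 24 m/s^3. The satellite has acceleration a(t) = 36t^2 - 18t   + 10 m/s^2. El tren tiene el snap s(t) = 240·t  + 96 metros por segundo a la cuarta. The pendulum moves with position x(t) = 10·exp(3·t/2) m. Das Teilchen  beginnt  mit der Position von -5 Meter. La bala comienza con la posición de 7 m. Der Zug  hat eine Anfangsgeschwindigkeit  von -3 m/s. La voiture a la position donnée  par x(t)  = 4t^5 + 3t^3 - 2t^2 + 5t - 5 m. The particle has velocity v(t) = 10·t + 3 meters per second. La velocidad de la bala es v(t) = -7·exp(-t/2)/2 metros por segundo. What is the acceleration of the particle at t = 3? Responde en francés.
Nous devons dériver notre équation de la vitesse v(t) = 10·t + 3 1 fois. La dérivée de la vitesse donne l'accélération: a(t) = 10. En utilisant a(t) = 10 et en substituant t = 3, nous trouvons a = 10.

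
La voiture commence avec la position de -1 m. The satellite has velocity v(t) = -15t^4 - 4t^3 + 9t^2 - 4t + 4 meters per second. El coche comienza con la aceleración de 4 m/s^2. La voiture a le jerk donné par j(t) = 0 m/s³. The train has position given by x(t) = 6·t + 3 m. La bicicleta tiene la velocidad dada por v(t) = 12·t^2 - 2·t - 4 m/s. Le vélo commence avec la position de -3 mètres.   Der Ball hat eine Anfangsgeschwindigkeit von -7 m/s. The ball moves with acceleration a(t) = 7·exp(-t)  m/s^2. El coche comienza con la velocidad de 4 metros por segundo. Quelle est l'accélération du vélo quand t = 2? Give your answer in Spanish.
Debemos derivar nuestra ecuación de la velocidad v(t) = 12·t^2 - 2·t - 4 1 vez. Derivando la velocidad, obtenemos la aceleración: a(t) = 24·t - 2. Tenemos la aceleración a(t) = 24·t - 2. Sustituyendo t = 2: a(2) = 46.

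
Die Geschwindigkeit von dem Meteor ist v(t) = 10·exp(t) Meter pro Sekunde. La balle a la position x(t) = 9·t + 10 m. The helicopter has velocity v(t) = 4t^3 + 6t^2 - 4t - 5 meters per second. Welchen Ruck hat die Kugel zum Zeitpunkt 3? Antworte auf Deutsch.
Wir müssen unsere Gleichung für die Position x(t) = 9·t + 10 3-mal ableiten. Die Ableitung von der Position ergibt die Geschwindigkeit: v(t) = 9. Durch Ableiten von der Geschwindigkeit erhalten wir die Beschleunigung: a(t) = 0. Die Ableitung von der Beschleunigung ergibt den Ruck: j(t) = 0. Wir haben den Ruck j(t) = 0. Durch Einsetzen von t = 3: j(3) = 0.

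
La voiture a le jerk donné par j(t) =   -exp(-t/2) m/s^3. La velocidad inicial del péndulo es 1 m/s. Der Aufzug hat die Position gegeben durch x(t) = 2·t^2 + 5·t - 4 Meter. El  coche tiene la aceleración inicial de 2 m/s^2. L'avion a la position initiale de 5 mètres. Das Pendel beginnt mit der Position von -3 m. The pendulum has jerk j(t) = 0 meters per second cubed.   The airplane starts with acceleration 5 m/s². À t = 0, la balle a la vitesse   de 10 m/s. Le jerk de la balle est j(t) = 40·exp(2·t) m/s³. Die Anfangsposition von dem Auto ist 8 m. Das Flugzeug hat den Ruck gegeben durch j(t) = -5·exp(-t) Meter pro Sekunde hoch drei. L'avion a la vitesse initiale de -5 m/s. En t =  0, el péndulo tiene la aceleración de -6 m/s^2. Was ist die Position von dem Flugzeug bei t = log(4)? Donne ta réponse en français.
Nous devons intégrer notre équation du jerk j(t) = -5·exp(-t) 3 fois. La primitive du jerk est l'accélération. En utilisant a(0) = 5, nous obtenons a(t) = 5·exp(-t). En prenant ∫a(t)dt et en appliquant v(0) = -5, nous trouvons v(t) = -5·exp(-t). La primitive de la vitesse, avec x(0) = 5, donne la position: x(t) = 5·exp(-t). De l'équation de la position x(t) = 5·exp(-t), nous substituons t = log(4) pour obtenir x = 5/4.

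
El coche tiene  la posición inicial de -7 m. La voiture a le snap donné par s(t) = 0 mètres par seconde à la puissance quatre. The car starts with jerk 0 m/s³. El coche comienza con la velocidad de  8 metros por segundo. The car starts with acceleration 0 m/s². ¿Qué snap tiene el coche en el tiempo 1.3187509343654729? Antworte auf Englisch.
From the given snap equation s(t) = 0, we substitute t = 1.3187509343654729 to get s = 0.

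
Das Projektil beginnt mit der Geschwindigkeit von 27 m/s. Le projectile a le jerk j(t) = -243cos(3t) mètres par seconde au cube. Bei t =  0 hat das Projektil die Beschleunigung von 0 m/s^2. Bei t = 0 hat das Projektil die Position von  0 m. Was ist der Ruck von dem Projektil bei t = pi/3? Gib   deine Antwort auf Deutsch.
Wir haben den Ruck j(t) = -243·cos(3·t). Durch Einsetzen von t = pi/3: j(pi/3) = 243.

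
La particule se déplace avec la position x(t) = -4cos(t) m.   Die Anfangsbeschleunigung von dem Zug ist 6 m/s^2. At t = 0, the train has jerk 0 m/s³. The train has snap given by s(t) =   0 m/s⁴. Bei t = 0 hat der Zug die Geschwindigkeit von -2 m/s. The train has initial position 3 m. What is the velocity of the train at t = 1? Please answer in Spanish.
Debemos encontrar la antiderivada de nuestra ecuación del snap s(t) = 0 3 veces. Tomando ∫s(t)dt y aplicando j(0) = 0, encontramos j(t) = 0. La integral de la sacudida es la aceleración. Usando a(0) = 6, obtenemos a(t) = 6. La antiderivada de la aceleración, con v(0) = -2, da la velocidad: v(t) = 6·t - 2. Usando v(t) = 6·t - 2 y sustituyendo t = 1, encontramos v = 4.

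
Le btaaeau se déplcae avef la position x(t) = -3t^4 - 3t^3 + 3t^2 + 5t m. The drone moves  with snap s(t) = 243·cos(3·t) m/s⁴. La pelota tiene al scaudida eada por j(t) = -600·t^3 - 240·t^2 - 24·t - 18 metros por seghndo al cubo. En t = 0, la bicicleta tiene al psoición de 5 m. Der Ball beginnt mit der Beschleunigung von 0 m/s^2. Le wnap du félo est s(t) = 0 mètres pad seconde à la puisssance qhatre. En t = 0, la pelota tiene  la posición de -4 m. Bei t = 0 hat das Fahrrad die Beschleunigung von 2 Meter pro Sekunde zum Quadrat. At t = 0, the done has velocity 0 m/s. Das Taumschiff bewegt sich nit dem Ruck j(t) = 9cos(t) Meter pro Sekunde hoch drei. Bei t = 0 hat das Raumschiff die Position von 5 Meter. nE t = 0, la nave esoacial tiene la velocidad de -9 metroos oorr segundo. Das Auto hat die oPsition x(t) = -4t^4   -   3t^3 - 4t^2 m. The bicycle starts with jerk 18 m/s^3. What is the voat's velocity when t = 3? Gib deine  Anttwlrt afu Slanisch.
Partiendo de la posición x(t) = -3·t^4 - 3·t^3 + 3·t^2 + 5·t, tomamos 1 derivada. La derivada de la posición da la velocidad: v(t) = -12·t^3 - 9·t^2 + 6·t + 5. Tenemos la velocidad v(t) = -12·t^3 - 9·t^2 + 6·t + 5. Sustituyendo t = 3: v(3) = -382.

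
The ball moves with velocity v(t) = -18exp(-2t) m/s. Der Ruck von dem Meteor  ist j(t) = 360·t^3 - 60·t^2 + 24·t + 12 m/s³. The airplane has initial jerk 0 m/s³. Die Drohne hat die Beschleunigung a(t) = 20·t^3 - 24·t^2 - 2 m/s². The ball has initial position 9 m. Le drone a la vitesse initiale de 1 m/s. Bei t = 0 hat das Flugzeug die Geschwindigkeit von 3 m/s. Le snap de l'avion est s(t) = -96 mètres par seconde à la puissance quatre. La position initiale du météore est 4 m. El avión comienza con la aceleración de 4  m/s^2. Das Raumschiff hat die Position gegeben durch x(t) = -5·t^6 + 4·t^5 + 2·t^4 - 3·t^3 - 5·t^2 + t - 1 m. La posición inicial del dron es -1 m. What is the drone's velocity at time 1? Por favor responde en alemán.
Um dies zu lösen, müssen wir 1 Stammfunktion unserer Gleichung für die Beschleunigung a(t) = 20·t^3 - 24·t^2 - 2 finden. Durch Integration von der Beschleunigung und Verwendung der Anfangsbedingung v(0) = 1, erhalten wir v(t) = 5·t^4 - 8·t^3 - 2·t + 1. Aus der Gleichung für die Geschwindigkeit v(t) = 5·t^4 - 8·t^3 - 2·t + 1, setzen wir t = 1 ein und erhalten v = -4.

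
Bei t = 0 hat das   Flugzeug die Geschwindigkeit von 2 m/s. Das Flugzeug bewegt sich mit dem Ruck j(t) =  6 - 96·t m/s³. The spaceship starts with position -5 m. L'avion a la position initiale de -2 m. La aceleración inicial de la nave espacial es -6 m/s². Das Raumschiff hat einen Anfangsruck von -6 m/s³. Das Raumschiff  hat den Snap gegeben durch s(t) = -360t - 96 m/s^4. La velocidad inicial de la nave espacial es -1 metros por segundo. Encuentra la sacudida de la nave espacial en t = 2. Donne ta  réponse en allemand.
Ausgehend von dem Snap s(t) = -360·t - 96, nehmen wir 1 Stammfunktion. Mit ∫s(t)dt und Anwendung von j(0) = -6, finden wir j(t) = -180·t^2 - 96·t - 6. Wir haben den Ruck j(t) = -180·t^2 - 96·t - 6. Durch Einsetzen von t = 2: j(2) = -918.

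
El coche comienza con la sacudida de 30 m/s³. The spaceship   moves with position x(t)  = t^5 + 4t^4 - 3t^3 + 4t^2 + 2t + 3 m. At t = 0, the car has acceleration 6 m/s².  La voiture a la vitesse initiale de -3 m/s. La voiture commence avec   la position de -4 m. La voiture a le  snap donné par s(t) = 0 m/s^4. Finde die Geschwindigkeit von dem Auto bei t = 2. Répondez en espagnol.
Necesitamos integrar nuestra ecuación del snap s(t) = 0 3 veces. La antiderivada del snap es la sacudida. Usando j(0) = 30, obtenemos j(t) = 30. Integrando la sacudida y usando la condición inicial a(0) = 6, obtenemos a(t) = 30·t + 6. La integral de la aceleración, con v(0) = -3, da la velocidad: v(t) = 15·t^2 + 6·t - 3. De la ecuación de la velocidad v(t) = 15·t^2 + 6·t - 3, sustituimos t = 2 para obtener v = 69.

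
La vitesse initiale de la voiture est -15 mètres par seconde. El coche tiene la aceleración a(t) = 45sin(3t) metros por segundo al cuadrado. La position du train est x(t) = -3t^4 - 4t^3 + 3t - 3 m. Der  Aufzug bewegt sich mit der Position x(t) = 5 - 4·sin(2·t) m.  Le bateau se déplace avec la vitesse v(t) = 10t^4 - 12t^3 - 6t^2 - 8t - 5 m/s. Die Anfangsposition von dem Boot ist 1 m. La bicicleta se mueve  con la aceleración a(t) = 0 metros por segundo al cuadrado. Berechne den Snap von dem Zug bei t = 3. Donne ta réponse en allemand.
Um dies zu lösen, müssen wir 4 Ableitungen unserer Gleichung für die Position x(t) = -3·t^4 - 4·t^3 + 3·t - 3 nehmen. Durch Ableiten von der Position erhalten wir die Geschwindigkeit: v(t) = -12·t^3 - 12·t^2 + 3. Mit d/dt von v(t) finden wir a(t) = -36·t^2 - 24·t. Die Ableitung von der Beschleunigung ergibt den Ruck: j(t) = -72·t - 24. Durch Ableiten von dem Ruck erhalten wir den Snap: s(t) = -72. Wir haben den Snap s(t) = -72. Durch Einsetzen von t = 3: s(3) = -72.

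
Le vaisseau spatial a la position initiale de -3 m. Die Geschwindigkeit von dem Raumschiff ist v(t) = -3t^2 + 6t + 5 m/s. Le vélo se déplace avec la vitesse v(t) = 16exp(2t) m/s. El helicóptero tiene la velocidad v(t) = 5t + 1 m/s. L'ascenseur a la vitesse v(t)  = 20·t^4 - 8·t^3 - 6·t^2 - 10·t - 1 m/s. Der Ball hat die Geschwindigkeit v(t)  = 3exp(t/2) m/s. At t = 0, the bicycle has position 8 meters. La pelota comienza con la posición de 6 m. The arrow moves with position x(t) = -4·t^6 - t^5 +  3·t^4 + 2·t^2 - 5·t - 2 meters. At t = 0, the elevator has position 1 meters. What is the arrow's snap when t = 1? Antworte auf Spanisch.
Partiendo de la posición x(t) = -4·t^6 - t^5 + 3·t^4 + 2·t^2 - 5·t - 2, tomamos 4 derivadas. La derivada de la posición da la velocidad: v(t) = -24·t^5 - 5·t^4 + 12·t^3 + 4·t - 5. Derivando la velocidad, obtenemos la aceleración: a(t) = -120·t^4 - 20·t^3 + 36·t^2 + 4. Derivando la aceleración, obtenemos la sacudida: j(t) = -480·t^3 - 60·t^2 + 72·t. La derivada de la sacudida da el snap: s(t) = -1440·t^2 - 120·t + 72. De la ecuación del snap s(t) = -1440·t^2 - 120·t + 72, sustituimos t = 1 para obtener s = -1488.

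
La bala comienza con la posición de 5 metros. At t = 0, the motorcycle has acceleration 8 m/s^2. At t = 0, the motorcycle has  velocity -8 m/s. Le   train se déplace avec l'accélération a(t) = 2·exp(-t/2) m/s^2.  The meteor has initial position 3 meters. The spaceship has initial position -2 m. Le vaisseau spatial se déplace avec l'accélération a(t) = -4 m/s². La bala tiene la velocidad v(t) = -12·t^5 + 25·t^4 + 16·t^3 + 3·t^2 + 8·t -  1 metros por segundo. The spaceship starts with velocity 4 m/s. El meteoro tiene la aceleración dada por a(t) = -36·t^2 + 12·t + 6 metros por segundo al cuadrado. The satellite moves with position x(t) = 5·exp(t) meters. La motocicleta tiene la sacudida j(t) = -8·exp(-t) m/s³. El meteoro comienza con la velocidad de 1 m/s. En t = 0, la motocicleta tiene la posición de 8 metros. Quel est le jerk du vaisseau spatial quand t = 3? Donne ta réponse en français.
Nous devons dériver notre équation de l'accélération a(t) = -4 1 fois. En prenant d/dt de a(t), nous trouvons j(t) = 0. En utilisant j(t) = 0 et en substituant t = 3, nous trouvons j = 0.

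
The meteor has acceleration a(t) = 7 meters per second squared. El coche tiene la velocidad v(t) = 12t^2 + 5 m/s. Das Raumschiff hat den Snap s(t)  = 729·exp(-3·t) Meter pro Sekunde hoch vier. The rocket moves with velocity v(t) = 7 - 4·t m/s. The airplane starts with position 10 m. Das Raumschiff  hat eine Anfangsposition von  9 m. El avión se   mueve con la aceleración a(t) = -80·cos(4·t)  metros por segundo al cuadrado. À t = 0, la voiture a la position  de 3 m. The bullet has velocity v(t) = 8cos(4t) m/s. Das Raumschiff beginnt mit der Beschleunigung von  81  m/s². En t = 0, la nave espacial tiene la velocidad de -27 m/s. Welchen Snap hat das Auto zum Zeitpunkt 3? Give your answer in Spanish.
Partiendo de la velocidad v(t) = 12·t^2 + 5, tomamos 3 derivadas. Tomando d/dt de v(t), encontramos a(t) = 24·t. Tomando d/dt de a(t), encontramos j(t) = 24. Derivando la sacudida, obtenemos el snap: s(t) = 0. Tenemos el snap s(t) = 0. Sustituyendo t = 3: s(3) = 0.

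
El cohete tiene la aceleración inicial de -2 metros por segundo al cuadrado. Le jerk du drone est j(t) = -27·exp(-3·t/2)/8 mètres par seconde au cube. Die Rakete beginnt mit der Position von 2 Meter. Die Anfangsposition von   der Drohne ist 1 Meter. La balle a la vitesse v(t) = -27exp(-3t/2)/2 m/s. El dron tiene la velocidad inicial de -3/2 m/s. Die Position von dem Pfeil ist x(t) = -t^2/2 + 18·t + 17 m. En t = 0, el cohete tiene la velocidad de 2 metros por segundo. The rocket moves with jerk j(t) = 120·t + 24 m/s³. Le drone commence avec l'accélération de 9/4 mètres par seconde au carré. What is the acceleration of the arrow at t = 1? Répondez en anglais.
Starting from position x(t) = -t^2/2 + 18·t + 17, we take 2 derivatives. Taking d/dt of x(t), we find v(t) = 18 - t. Taking d/dt of v(t), we find a(t) = -1. Using a(t) = -1 and substituting t = 1, we find a = -1.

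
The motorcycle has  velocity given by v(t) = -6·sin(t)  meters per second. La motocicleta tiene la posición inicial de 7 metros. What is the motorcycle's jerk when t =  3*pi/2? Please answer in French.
En partant de la vitesse v(t) = -6·sin(t), nous prenons 2 dérivées. En dérivant la vitesse, nous obtenons l'accélération: a(t) = -6·cos(t). En prenant d/dt de a(t), nous trouvons j(t) = 6·sin(t). De l'équation du jerk j(t) = 6·sin(t), nous substituons t = 3*pi/2 pour obtenir j = -6.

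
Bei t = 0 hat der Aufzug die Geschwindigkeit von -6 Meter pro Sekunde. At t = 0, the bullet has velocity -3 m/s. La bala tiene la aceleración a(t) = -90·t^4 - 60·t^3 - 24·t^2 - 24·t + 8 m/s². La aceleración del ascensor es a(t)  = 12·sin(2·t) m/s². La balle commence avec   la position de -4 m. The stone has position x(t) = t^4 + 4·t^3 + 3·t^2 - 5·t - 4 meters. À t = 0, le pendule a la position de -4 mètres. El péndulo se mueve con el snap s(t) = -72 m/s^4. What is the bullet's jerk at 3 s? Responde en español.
Partiendo de la aceleración a(t) = -90·t^4 - 60·t^3 - 24·t^2 - 24·t + 8, tomamos 1 derivada. La derivada de la aceleración da la sacudida: j(t) = -360·t^3 - 180·t^2 - 48·t - 24. Tenemos la sacudida j(t) = -360·t^3 - 180·t^2 - 48·t - 24. Sustituyendo t = 3: j(3) = -11508.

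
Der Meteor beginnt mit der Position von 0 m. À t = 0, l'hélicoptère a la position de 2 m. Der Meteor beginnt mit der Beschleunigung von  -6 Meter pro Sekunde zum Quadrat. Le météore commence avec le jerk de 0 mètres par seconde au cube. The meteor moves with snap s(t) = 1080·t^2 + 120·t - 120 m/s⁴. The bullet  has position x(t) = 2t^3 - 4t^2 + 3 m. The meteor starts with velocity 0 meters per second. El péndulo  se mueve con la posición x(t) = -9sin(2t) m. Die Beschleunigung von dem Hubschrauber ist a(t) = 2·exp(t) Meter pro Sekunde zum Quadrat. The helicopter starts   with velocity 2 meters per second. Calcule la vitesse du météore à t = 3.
Nous devons intégrer notre équation du snap s(t) = 1080·t^2 + 120·t - 120 3 fois. En prenant ∫s(t)dt et en appliquant j(0) = 0, nous trouvons j(t) = 60·t·(6·t^2 + t - 2). En prenant ∫j(t)dt et en appliquant a(0) = -6, nous trouvons a(t) = 90·t^4 + 20·t^3 - 60·t^2 - 6. La primitive de l'accélération est la vitesse. En utilisant v(0) = 0, nous obtenons v(t) = t·(18·t^4 + 5·t^3 - 20·t^2 - 6). En utilisant v(t) = t·(18·t^4 + 5·t^3 - 20·t^2 - 6) et en substituant t = 3, nous trouvons v = 4221.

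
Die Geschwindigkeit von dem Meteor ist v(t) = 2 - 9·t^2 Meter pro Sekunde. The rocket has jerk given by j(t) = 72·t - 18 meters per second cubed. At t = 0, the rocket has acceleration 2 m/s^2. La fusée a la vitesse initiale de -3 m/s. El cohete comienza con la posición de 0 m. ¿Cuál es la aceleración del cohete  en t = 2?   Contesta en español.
Para resolver esto, necesitamos tomar 1 integral de nuestra ecuación de la sacudida j(t) = 72·t - 18. Integrando la sacudida y usando la condición inicial a(0) = 2, obtenemos a(t) = 36·t^2 - 18·t + 2. De la ecuación de la aceleración a(t) = 36·t^2 - 18·t + 2, sustituimos t = 2 para obtener a = 110.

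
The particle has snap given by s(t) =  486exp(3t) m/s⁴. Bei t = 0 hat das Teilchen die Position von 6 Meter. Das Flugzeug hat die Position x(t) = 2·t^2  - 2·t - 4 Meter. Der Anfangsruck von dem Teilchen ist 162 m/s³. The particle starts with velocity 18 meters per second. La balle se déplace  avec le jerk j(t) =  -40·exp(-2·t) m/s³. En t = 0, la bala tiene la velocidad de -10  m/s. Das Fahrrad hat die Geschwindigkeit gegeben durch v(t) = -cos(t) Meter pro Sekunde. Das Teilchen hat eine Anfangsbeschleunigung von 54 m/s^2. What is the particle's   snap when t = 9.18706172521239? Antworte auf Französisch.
En utilisant s(t) = 486·exp(3·t) et en substituant t = 9.18706172521239, nous trouvons s = 453217745146525.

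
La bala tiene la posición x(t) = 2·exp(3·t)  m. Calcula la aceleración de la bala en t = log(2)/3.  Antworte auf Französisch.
Pour résoudre ceci, nous devons prendre 2 dérivées de notre équation de la position x(t) = 2·exp(3·t). En prenant d/dt de x(t), nous trouvons v(t) = 6·exp(3·t). La dérivée de la vitesse donne l'accélération: a(t) = 18·exp(3·t). Nous avons l'accélération a(t) = 18·exp(3·t). En substituant t = log(2)/3: a(log(2)/3) = 36.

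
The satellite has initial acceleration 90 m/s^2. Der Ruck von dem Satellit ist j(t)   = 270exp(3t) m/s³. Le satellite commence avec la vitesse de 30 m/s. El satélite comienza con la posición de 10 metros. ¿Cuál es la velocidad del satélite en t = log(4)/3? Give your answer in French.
Nous devons trouver l'intégrale de notre équation du jerk j(t) = 270·exp(3·t) 2 fois. En prenant ∫j(t)dt et en appliquant a(0) = 90, nous trouvons a(t) = 90·exp(3·t). En intégrant l'accélération et en utilisant la condition initiale v(0) = 30, nous obtenons v(t) = 30·exp(3·t). En utilisant v(t) = 30·exp(3·t) et en substituant t = log(4)/3, nous trouvons v = 120.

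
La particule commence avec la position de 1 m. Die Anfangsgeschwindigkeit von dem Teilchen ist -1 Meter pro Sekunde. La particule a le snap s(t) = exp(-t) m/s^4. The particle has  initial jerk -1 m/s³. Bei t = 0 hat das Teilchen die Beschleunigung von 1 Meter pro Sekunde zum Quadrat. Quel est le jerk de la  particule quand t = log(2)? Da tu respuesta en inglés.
Starting from snap s(t) = exp(-t), we take 1 antiderivative. Taking ∫s(t)dt and applying j(0) = -1, we find j(t) = -exp(-t). From the given jerk equation j(t) = -exp(-t), we substitute t = log(2) to get j = -1/2.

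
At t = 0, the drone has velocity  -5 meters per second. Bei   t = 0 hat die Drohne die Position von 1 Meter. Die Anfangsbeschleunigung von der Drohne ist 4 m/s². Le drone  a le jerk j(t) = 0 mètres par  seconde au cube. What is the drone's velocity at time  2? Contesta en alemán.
Wir müssen das Integral unserer Gleichung für den Ruck j(t) = 0 2-mal finden. Das Integral von dem Ruck ist die Beschleunigung. Mit a(0) = 4 erhalten wir a(t) = 4. Mit ∫a(t)dt und Anwendung von v(0) = -5, finden wir v(t) = 4·t - 5. Wir haben die Geschwindigkeit v(t) = 4·t - 5. Durch Einsetzen von t = 2: v(2) = 3.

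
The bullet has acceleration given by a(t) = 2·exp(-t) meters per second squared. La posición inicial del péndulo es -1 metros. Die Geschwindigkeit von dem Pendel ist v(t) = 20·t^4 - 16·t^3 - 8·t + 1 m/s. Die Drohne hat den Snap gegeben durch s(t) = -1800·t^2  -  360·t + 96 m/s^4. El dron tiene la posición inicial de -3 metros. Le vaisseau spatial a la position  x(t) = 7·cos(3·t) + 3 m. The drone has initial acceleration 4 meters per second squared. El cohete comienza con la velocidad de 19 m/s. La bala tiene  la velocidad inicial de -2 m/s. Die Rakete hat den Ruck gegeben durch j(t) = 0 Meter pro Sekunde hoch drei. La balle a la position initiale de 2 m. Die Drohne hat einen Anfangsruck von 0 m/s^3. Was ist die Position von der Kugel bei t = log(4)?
Wir müssen unsere Gleichung für die Beschleunigung a(t) = 2·exp(-t) 2-mal integrieren. Durch Integration von der Beschleunigung und Verwendung der Anfangsbedingung v(0) = -2, erhalten wir v(t) = -2·exp(-t). Die Stammfunktion von der Geschwindigkeit ist die Position. Mit x(0) = 2 erhalten wir x(t) = 2·exp(-t). Mit x(t) = 2·exp(-t) und Einsetzen von t = log(4), finden wir x = 1/2.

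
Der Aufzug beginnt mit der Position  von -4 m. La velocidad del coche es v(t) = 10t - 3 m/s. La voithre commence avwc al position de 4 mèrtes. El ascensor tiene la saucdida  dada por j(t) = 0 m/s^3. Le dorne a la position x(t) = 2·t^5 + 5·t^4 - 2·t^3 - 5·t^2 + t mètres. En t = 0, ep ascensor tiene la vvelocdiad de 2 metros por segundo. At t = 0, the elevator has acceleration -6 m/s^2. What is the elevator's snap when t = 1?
Starting from jerk j(t) = 0, we take 1 derivative. Differentiating jerk, we get snap: s(t) = 0. From the given snap equation s(t) = 0, we substitute t = 1 to get s = 0.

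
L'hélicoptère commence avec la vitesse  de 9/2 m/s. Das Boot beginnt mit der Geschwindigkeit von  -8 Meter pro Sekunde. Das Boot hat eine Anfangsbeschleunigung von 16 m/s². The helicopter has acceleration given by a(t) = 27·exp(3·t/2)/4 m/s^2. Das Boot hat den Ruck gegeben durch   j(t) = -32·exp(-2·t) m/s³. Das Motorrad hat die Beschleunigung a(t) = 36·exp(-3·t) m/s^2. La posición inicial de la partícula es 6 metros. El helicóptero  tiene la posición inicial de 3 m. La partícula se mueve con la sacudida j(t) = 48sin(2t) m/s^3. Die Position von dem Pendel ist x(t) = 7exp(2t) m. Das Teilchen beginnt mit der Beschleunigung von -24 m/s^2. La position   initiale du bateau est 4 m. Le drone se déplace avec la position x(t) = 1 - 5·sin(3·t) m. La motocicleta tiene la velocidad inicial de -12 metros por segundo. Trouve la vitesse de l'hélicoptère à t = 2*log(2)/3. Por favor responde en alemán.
Um dies zu lösen, müssen wir 1 Stammfunktion unserer Gleichung für die Beschleunigung a(t) = 27·exp(3·t/2)/4 finden. Durch Integration von der Beschleunigung und Verwendung der Anfangsbedingung v(0) = 9/2, erhalten wir v(t) = 9·exp(3·t/2)/2. Mit v(t) = 9·exp(3·t/2)/2 und Einsetzen von t = 2*log(2)/3, finden wir v = 9.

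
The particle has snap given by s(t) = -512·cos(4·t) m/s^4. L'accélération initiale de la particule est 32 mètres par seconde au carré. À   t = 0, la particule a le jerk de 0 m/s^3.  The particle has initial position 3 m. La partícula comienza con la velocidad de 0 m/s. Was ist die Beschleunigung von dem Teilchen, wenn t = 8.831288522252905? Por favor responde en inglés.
Starting from snap s(t) = -512·cos(4·t), we take 2 antiderivatives. The antiderivative of snap, with j(0) = 0, gives jerk: j(t) = -128·sin(4·t). The integral of jerk is acceleration. Using a(0) = 32, we get a(t) = 32·cos(4·t). We have acceleration a(t) = 32·cos(4·t). Substituting t = 8.831288522252905: a(8.831288522252905) = -23.0257628791265.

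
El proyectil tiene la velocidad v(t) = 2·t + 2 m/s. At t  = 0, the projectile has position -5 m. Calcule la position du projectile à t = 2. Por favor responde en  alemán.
Wir müssen unsere Gleichung für die Geschwindigkeit v(t) = 2·t + 2 1-mal integrieren. Das Integral von der Geschwindigkeit, mit x(0) = -5, ergibt die Position: x(t) = t^2 + 2·t - 5. Mit x(t) = t^2 + 2·t - 5 und Einsetzen von t = 2, finden wir x = 3.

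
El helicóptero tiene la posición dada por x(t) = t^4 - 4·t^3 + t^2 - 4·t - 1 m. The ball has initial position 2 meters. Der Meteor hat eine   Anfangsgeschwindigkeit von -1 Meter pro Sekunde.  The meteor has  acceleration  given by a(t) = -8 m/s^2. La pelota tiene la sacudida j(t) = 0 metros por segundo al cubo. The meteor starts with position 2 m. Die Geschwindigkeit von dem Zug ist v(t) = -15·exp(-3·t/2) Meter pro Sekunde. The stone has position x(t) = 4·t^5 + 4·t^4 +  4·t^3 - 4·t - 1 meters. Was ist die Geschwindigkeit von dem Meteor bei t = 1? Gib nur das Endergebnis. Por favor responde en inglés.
The answer is -9.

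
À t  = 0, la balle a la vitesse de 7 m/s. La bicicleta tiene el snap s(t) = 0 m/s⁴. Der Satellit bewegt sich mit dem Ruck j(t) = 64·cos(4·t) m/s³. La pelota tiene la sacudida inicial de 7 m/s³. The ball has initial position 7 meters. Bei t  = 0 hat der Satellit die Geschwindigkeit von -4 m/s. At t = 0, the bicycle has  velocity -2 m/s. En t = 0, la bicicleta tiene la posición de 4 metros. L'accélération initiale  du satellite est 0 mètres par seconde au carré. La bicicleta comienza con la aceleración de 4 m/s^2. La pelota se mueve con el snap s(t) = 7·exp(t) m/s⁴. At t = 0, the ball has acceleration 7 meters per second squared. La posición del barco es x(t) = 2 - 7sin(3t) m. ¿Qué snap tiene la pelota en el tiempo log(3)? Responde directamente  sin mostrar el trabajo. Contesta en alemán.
Der Snap bei t = log(3) ist s = 21.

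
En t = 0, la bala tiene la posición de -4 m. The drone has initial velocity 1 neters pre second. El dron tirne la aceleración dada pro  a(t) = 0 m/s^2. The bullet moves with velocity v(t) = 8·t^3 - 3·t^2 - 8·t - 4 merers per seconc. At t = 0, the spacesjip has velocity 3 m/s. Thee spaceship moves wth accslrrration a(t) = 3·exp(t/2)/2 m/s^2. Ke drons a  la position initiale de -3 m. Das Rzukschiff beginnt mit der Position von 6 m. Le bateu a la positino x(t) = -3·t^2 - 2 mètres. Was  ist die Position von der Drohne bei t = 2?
Wir müssen unsere Gleichung für die Beschleunigung a(t) = 0 2-mal integrieren. Mit ∫a(t)dt und Anwendung von v(0) = 1, finden wir v(t) = 1. Mit ∫v(t)dt und Anwendung von x(0) = -3, finden wir x(t) = t - 3. Wir haben die Position x(t) = t - 3. Durch Einsetzen von t = 2: x(2) = -1.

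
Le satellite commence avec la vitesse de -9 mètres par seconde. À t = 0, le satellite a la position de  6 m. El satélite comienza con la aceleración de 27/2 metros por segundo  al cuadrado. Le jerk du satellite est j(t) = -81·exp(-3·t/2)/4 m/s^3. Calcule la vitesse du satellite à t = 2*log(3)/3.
En partant du jerk j(t) = -81·exp(-3·t/2)/4, nous prenons 2 intégrales. En prenant ∫j(t)dt et en appliquant a(0) = 27/2, nous trouvons a(t) = 27·exp(-3·t/2)/2. En intégrant l'accélération et en utilisant la condition initiale v(0) = -9, nous obtenons v(t) = -9·exp(-3·t/2). En utilisant v(t) = -9·exp(-3·t/2) et en substituant t = 2*log(3)/3, nous trouvons v = -3.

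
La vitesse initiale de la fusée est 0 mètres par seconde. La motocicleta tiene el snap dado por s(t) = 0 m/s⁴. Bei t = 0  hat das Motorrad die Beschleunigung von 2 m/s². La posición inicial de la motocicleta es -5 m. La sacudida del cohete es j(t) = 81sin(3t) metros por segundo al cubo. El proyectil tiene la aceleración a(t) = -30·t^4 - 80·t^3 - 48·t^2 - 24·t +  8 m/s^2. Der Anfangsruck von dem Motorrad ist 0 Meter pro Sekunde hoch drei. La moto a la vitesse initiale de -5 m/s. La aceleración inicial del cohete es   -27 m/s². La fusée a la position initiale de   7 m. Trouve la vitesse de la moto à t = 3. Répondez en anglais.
Starting from snap s(t) = 0, we take 3 antiderivatives. Integrating snap and using the initial condition j(0) = 0, we get j(t) = 0. The integral of jerk, with a(0) = 2, gives acceleration: a(t) = 2. The integral of acceleration is velocity. Using v(0) = -5, we get v(t) = 2·t - 5. From the given velocity equation v(t) = 2·t - 5, we substitute t = 3 to get v = 1.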